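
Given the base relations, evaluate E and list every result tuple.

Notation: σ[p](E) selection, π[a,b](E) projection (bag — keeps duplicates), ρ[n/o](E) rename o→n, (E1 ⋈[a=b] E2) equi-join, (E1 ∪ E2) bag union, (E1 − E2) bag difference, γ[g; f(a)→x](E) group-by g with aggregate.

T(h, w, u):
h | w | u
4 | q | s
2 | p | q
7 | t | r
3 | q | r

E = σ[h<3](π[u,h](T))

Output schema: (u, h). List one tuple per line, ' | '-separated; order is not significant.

Stepwise |·|:
  T → 4
  π[u,h](T) → 4
  σ[h<3](π[u,h](T)) → 1

== RESULT ==
u | h
q | 2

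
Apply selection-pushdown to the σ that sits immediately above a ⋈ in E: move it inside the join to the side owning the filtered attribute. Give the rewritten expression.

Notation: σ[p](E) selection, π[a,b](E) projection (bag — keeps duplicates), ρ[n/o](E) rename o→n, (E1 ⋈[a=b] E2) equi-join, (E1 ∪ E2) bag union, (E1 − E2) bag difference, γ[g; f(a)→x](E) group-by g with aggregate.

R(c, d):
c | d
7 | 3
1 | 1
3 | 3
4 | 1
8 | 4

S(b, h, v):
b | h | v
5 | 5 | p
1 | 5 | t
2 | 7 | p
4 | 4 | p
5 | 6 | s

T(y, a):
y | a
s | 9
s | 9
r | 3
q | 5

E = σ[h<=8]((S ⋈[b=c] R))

σ filters on h, owned by the left side.
E' = (σ[h<=8](S) ⋈[b=c] R)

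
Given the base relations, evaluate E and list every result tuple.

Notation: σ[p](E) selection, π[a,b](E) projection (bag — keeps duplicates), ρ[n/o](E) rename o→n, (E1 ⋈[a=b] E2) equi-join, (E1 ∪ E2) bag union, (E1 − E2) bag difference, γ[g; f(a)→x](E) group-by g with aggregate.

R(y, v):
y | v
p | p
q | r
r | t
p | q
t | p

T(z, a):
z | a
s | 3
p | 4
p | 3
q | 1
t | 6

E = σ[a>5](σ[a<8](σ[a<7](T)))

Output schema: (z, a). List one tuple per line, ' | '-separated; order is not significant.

Per-node cardinality:
  T → 5
  σ[a<7](T) → 5
  σ[a<8](σ[a<7](T)) → 5
  σ[a>5](σ[a<8](σ[a<7](T))) → 1

== RESULT ==
z | a
t | 6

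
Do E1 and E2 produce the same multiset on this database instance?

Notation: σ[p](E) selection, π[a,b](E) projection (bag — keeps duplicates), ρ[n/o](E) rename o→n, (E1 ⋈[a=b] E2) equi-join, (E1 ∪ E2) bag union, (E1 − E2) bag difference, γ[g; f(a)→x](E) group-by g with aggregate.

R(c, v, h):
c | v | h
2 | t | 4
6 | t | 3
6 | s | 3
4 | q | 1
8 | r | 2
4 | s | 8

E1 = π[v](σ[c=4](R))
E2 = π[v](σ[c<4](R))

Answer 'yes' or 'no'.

E1 stepwise |·|:
  R → 6
  σ[c=4](R) → 2
  π[v](σ[c=4](R)) → 2
E2 stepwise |·|:
  R → 6
  σ[c<4](R) → 1
  π[v](σ[c<4](R)) → 1

E1 result:
v
q
s
E2 result:
v
t
Witness: ('t',) appears 0× in E1 but 1× in E2.

no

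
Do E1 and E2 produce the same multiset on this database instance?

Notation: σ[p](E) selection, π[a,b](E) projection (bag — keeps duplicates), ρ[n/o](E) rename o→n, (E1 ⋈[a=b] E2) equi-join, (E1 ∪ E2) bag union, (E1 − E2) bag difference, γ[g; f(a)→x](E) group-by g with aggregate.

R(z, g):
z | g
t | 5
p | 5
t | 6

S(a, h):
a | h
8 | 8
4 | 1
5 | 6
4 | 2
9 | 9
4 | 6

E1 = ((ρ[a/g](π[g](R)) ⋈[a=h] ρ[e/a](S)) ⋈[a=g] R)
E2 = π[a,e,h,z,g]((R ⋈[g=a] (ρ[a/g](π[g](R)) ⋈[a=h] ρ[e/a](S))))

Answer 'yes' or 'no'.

E1 per-node cardinality:
  R → 3
  π[g](R) → 3
  ρ[a/g](π[g](R)) → 3
  S → 6
  ρ[e/a](S) → 6
  (ρ[a/g](π[g](R)) ⋈[a=h] ρ[e/a](S)) → 2
  R → 3
  ((ρ[a/g](π[g](R)) ⋈[a=h] ρ[e/a](S)) ⋈[a=g] R) → 2
E2 per-node cardinality:
  R → 3
  R → 3
  π[g](R) → 3
  ρ[a/g](π[g](R)) → 3
  S → 6
  ρ[e/a](S) → 6
  (ρ[a/g](π[g](R)) ⋈[a=h] ρ[e/a](S)) → 2
  (R ⋈[g=a] (ρ[a/g](π[g](R)) ⋈[a=h] ρ[e/a](S))) → 2
  π[a,e,h,z,g]((R ⋈[g=a] (ρ[a/g](π[g](R)) ⋈[a=h] ρ[e/a](S)))) → 2

E1 and E2 produce the same multiset:
a | e | h | z | g
6 | 4 | 6 | t | 6
6 | 5 | 6 | t | 6

yes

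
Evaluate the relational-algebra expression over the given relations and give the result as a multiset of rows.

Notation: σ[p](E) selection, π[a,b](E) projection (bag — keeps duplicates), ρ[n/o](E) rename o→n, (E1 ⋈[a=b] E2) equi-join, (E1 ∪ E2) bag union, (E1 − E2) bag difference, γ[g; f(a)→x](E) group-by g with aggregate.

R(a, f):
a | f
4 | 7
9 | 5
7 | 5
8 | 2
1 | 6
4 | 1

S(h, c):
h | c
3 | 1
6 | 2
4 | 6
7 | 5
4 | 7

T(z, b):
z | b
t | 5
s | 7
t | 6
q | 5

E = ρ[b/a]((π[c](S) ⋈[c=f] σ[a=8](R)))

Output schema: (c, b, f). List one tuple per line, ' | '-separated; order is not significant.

Stepwise |·|:
  S → 5
  π[c](S) → 5
  R → 6
  σ[a=8](R) → 1
  (π[c](S) ⋈[c=f] σ[a=8](R)) → 1
  ρ[b/a]((π[c](S) ⋈[c=f] σ[a=8](R))) → 1

== RESULT ==
c | b | f
2 | 8 | 2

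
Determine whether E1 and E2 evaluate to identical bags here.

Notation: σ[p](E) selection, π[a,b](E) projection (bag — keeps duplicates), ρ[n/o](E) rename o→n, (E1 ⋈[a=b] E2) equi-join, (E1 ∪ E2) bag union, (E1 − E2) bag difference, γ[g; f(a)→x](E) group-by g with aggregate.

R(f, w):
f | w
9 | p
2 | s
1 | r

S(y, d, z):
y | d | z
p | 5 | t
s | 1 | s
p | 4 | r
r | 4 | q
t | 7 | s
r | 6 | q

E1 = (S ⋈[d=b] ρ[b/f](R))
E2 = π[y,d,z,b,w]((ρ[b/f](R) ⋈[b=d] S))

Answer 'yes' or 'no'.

E1 stepwise |·|:
  S → 6
  R → 3
  ρ[b/f](R) → 3
  (S ⋈[d=b] ρ[b/f](R)) → 1
E2 stepwise |·|:
  R → 3
  ρ[b/f](R) → 3
  S → 6
  (ρ[b/f](R) ⋈[b=d] S) → 1
  π[y,d,z,b,w]((ρ[b/f](R) ⋈[b=d] S)) → 1

E1 and E2 produce the same multiset:
y | d | z | b | w
s | 1 | s | 1 | r

yes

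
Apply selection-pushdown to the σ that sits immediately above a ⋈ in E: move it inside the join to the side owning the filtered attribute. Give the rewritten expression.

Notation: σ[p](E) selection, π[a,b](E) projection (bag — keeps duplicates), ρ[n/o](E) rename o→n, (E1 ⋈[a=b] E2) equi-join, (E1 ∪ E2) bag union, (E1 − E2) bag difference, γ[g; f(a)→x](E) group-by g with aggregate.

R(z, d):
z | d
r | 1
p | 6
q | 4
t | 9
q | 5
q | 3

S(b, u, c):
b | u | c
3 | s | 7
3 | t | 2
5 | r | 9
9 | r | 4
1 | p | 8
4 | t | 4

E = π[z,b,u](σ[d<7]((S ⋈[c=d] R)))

σ filters on d, owned by the right side.
E' = π[z,b,u]((S ⋈[c=d] σ[d<7](R)))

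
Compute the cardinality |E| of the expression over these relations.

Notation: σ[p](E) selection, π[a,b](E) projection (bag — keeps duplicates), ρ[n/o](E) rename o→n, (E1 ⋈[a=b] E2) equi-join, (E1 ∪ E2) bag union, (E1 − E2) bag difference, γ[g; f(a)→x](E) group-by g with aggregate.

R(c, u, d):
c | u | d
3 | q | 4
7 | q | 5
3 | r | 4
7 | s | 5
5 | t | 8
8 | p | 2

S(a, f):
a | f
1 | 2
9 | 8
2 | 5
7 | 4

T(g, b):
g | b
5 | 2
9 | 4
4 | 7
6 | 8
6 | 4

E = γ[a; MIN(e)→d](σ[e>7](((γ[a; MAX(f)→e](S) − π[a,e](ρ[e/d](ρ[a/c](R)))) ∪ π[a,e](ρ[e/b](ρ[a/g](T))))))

Per-node cardinality:
  S → 4
  γ[a; MAX(f)→e](S) → 4
  R → 6
  ρ[a/c](R) → 6
  ρ[e/d](ρ[a/c](R)) → 6
  π[a,e](ρ[e/d](ρ[a/c](R))) → 6
  (γ[a; MAX(f)→e](S) − π[a,e](ρ[e/d](ρ[a/c](R)))) → 4
  T → 5
  ρ[a/g](T) → 5
  ρ[e/b](ρ[a/g](T)) → 5
  π[a,e](ρ[e/b](ρ[a/g](T))) → 5
  ((γ[a; MAX(f)→e](S) − π[a,e](ρ[e/d](ρ[a/c](R)))) ∪ π[a,e](ρ[e/b](ρ[a/g](T)))) → 9
  σ[e>7](((γ[a; MAX(f)→e](S) − π[a,e](ρ[e/d](ρ[a/c](R)))) ∪ π[a,e](ρ[e/b](ρ[a/g](T))))) → 2
  γ[a; MIN(e)→d](σ[e>7](((γ[a; MAX(f)→e](S) − π[a,e](ρ[e/d](ρ[a/c](R)))) ∪ π[a,e](ρ[e/b](ρ[a/g](T)))))) → 2

|E| = 2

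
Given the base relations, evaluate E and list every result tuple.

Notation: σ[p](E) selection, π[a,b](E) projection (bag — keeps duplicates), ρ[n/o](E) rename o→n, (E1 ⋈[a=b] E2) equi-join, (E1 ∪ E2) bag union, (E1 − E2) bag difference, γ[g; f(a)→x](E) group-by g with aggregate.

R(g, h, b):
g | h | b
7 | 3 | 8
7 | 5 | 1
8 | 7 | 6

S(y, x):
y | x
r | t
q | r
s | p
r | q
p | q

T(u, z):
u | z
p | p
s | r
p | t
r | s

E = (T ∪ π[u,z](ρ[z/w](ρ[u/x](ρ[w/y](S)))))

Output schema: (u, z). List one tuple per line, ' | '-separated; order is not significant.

Row counts bottom-up:
  T → 4
  S → 5
  ρ[w/y](S) → 5
  ρ[u/x](ρ[w/y](S)) → 5
  ρ[z/w](ρ[u/x](ρ[w/y](S))) → 5
  π[u,z](ρ[z/w](ρ[u/x](ρ[w/y](S)))) → 5
  (T ∪ π[u,z](ρ[z/w](ρ[u/x](ρ[w/y](S))))) → 9

== RESULT ==
u | z
p | p
p | s
p | t
q | p
q | r
r | q
r | s
s | r
t | r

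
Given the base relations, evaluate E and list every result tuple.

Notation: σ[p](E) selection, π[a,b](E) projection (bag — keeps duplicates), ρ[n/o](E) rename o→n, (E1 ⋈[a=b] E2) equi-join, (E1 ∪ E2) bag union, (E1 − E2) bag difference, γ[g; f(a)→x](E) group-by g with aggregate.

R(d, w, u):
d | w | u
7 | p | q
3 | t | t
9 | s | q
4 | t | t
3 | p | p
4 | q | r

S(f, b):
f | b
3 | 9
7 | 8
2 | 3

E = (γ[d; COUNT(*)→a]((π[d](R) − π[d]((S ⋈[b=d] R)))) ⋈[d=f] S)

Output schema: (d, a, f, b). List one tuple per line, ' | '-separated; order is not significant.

Subexpression sizes:
  R → 6
  π[d](R) → 6
  S → 3
  R → 6
  (S ⋈[b=d] R) → 3
  π[d]((S ⋈[b=d] R)) → 3
  (π[d](R) − π[d]((S ⋈[b=d] R))) → 3
  γ[d; COUNT(*)→a]((π[d](R) − π[d]((S ⋈[b=d] R)))) → 2
  S → 3
  (γ[d; COUNT(*)→a]((π[d](R) − π[d]((S ⋈[b=d] R)))) ⋈[d=f] S) → 1

== RESULT ==
d | a | f | b
7 | 1 | 7 | 8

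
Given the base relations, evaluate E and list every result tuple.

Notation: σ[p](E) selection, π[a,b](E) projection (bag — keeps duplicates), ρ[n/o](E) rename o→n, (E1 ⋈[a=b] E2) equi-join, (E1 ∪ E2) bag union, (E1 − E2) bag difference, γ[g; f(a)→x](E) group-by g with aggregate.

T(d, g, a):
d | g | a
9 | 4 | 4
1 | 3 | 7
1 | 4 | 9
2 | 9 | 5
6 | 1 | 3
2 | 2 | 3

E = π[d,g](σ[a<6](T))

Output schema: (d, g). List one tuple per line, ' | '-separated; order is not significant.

Stepwise |·|:
  T → 6
  σ[a<6](T) → 4
  π[d,g](σ[a<6](T)) → 4

== RESULT ==
d | g
2 | 2
2 | 9
6 | 1
9 | 4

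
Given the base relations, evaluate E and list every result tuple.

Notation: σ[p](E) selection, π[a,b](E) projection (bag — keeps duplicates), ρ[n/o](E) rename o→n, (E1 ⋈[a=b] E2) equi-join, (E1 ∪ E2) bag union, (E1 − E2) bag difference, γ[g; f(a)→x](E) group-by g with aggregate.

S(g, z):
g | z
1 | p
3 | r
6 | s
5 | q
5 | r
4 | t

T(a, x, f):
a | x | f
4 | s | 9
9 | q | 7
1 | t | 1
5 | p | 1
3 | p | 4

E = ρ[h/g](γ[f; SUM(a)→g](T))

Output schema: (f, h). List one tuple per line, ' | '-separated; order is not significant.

Row counts bottom-up:
  T → 5
  γ[f; SUM(a)→g](T) → 4
  ρ[h/g](γ[f; SUM(a)→g](T)) → 4

== RESULT ==
f | h
1 | 6
4 | 3
7 | 9
9 | 4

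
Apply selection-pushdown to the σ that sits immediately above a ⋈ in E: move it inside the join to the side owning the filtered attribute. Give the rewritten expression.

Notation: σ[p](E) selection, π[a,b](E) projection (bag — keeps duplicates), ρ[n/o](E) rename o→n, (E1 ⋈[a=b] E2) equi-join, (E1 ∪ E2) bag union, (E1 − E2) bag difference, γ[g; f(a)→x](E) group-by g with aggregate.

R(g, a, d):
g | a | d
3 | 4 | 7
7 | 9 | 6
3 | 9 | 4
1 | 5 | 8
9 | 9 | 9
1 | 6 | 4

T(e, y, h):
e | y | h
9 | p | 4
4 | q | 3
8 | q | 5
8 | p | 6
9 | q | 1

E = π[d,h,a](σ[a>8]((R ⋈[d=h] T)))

σ filters on a, owned by the left side.
E' = π[d,h,a]((σ[a>8](R) ⋈[d=h] T))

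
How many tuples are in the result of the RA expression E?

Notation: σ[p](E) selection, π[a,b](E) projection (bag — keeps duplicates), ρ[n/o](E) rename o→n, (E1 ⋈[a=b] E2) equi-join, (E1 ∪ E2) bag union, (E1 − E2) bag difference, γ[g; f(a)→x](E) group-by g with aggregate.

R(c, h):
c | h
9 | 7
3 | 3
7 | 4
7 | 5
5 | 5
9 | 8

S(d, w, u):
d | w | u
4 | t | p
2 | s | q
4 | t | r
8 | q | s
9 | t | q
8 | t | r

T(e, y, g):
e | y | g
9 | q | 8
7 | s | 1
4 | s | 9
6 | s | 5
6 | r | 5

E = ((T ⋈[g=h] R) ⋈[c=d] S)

Per-node cardinality:
  T → 5
  R → 6
  (T ⋈[g=h] R) → 5
  S → 6
  ((T ⋈[g=h] R) ⋈[c=d] S) → 1

|E| = 1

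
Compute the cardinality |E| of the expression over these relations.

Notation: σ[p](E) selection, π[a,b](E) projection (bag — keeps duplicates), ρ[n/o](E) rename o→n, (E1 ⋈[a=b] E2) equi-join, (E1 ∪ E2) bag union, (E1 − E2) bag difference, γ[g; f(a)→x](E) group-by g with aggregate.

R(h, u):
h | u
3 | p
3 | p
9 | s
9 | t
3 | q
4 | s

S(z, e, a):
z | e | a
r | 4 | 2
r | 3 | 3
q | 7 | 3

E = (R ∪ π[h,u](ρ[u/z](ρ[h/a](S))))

Subexpression sizes:
  R → 6
  S → 3
  ρ[h/a](S) → 3
  ρ[u/z](ρ[h/a](S)) → 3
  π[h,u](ρ[u/z](ρ[h/a](S))) → 3
  (R ∪ π[h,u](ρ[u/z](ρ[h/a](S)))) → 9

|E| = 9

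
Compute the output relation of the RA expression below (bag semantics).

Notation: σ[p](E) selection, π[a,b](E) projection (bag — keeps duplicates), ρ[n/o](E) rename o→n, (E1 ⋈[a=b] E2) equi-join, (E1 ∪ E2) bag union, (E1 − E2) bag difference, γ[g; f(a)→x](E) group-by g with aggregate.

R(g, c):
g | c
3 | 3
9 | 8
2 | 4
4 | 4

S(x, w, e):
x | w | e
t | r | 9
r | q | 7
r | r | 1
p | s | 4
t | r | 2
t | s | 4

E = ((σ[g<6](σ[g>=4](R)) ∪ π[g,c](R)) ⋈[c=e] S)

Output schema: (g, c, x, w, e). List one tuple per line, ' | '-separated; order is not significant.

Stepwise |·|:
  R → 4
  σ[g>=4](R) → 2
  σ[g<6](σ[g>=4](R)) → 1
  R → 4
  π[g,c](R) → 4
  (σ[g<6](σ[g>=4](R)) ∪ π[g,c](R)) → 5
  S → 6
  ((σ[g<6](σ[g>=4](R)) ∪ π[g,c](R)) ⋈[c=e] S) → 6

== RESULT ==
g | c | x | w | e
2 | 4 | p | s | 4
2 | 4 | t | s | 4
4 | 4 | p | s | 4
4 | 4 | p | s | 4
4 | 4 | t | s | 4
4 | 4 | t | s | 4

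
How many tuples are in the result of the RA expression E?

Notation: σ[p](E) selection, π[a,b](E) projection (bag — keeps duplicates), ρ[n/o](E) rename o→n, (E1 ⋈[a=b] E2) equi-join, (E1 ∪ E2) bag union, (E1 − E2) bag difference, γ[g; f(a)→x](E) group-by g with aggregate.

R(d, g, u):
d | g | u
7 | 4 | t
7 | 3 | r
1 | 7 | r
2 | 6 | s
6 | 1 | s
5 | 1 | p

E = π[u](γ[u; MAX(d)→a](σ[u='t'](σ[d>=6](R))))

Row counts bottom-up:
  R → 6
  σ[d>=6](R) → 3
  σ[u='t'](σ[d>=6](R)) → 1
  γ[u; MAX(d)→a](σ[u='t'](σ[d>=6](R))) → 1
  π[u](γ[u; MAX(d)→a](σ[u='t'](σ[d>=6](R)))) → 1

|E| = 1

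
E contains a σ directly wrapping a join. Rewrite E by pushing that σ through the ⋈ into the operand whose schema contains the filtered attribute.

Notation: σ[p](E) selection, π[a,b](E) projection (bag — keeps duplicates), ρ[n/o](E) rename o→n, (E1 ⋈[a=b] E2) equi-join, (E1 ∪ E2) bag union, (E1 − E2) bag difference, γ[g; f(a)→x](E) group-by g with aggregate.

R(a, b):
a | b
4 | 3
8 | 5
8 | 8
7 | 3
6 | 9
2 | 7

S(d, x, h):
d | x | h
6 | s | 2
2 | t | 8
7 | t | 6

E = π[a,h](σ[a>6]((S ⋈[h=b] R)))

σ filters on a, owned by the right side.
E' = π[a,h]((S ⋈[h=b] σ[a>6](R)))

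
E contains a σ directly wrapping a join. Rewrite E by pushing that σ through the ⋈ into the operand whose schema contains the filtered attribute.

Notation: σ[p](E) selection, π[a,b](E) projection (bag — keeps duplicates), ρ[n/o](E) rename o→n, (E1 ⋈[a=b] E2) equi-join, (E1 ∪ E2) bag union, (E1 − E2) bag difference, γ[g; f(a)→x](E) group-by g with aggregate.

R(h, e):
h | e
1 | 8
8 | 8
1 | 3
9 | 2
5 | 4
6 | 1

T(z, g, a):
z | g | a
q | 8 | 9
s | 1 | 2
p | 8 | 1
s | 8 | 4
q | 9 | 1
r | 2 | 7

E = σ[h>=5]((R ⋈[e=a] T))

σ filters on h, owned by the left side.
E' = (σ[h>=5](R) ⋈[e=a] T)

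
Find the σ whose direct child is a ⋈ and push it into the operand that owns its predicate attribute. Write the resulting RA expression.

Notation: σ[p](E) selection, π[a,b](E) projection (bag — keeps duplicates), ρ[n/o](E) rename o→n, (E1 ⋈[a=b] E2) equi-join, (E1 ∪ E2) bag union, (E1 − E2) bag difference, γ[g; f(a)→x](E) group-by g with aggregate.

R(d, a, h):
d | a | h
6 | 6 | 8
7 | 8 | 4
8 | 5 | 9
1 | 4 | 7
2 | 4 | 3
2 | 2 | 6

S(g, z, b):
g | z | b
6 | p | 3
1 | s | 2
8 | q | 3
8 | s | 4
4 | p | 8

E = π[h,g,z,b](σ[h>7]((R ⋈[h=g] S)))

σ filters on h, owned by the left side.
E' = π[h,g,z,b]((σ[h>7](R) ⋈[h=g] S))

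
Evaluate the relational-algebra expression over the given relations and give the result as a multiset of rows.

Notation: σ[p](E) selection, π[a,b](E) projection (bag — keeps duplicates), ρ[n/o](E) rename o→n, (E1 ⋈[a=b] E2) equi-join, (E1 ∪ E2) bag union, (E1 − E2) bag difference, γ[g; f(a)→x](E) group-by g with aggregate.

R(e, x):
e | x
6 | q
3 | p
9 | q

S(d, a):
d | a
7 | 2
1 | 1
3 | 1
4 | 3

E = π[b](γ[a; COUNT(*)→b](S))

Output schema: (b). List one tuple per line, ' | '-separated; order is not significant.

Row counts bottom-up:
  S → 4
  γ[a; COUNT(*)→b](S) → 3
  π[b](γ[a; COUNT(*)→b](S)) → 3

== RESULT ==
b
1
1
2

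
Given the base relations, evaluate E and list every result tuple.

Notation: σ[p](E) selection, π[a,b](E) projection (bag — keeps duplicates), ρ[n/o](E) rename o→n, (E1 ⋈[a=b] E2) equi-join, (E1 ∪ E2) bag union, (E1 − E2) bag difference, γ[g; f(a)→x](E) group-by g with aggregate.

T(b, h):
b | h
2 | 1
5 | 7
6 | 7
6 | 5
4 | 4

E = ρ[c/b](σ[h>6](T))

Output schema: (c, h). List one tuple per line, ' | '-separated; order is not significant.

Row counts bottom-up:
  T → 5
  σ[h>6](T) → 2
  ρ[c/b](σ[h>6](T)) → 2

== RESULT ==
c | h
5 | 7
6 | 7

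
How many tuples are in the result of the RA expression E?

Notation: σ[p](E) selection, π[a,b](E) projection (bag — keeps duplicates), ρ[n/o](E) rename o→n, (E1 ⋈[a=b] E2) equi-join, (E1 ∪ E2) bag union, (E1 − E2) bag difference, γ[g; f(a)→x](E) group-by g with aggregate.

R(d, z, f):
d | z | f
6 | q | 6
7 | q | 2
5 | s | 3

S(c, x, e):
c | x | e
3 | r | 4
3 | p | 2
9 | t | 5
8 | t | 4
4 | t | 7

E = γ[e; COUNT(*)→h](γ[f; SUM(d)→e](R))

Subexpression sizes:
  R → 3
  γ[f; SUM(d)→e](R) → 3
  γ[e; COUNT(*)→h](γ[f; SUM(d)→e](R)) → 3

|E| = 3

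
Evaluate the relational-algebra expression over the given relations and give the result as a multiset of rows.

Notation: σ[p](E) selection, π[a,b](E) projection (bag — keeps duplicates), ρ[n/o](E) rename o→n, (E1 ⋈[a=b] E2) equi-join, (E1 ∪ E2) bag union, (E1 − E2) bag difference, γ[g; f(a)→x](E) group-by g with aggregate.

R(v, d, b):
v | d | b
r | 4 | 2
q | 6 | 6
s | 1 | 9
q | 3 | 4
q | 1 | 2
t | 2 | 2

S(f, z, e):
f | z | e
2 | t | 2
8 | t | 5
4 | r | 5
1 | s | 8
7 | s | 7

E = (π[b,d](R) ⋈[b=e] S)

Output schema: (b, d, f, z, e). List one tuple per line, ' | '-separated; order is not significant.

Stepwise |·|:
  R → 6
  π[b,d](R) → 6
  S → 5
  (π[b,d](R) ⋈[b=e] S) → 3

== RESULT ==
b | d | f | z | e
2 | 1 | 2 | t | 2
2 | 2 | 2 | t | 2
2 | 4 | 2 | t | 2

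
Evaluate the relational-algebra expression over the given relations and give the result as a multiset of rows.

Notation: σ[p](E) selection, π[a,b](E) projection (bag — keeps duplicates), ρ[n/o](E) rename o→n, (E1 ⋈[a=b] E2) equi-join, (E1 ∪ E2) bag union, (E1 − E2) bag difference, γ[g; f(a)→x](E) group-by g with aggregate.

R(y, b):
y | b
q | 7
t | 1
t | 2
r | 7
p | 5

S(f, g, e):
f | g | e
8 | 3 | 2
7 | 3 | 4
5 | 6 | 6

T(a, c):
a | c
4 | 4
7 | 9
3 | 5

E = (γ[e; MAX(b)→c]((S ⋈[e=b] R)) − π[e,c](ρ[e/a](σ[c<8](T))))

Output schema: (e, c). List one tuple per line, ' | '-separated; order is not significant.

Row counts bottom-up:
  S → 3
  R → 5
  (S ⋈[e=b] R) → 1
  γ[e; MAX(b)→c]((S ⋈[e=b] R)) → 1
  T → 3
  σ[c<8](T) → 2
  ρ[e/a](σ[c<8](T)) → 2
  π[e,c](ρ[e/a](σ[c<8](T))) → 2
  (γ[e; MAX(b)→c]((S ⋈[e=b] R)) − π[e,c](ρ[e/a](σ[c<8](T)))) → 1

== RESULT ==
e | c
2 | 2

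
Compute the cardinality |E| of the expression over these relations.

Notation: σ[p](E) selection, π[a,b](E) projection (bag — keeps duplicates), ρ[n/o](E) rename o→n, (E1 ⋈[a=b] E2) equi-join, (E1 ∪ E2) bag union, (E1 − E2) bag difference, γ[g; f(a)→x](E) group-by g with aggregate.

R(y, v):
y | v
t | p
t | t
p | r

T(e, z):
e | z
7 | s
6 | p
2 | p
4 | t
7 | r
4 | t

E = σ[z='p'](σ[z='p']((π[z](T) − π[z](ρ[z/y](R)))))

Row counts bottom-up:
  T → 6
  π[z](T) → 6
  R → 3
  ρ[z/y](R) → 3
  π[z](ρ[z/y](R)) → 3
  (π[z](T) − π[z](ρ[z/y](R))) → 3
  σ[z='p']((π[z](T) − π[z](ρ[z/y](R)))) → 1
  σ[z='p'](σ[z='p']((π[z](T) − π[z](ρ[z/y](R))))) → 1

|E| = 1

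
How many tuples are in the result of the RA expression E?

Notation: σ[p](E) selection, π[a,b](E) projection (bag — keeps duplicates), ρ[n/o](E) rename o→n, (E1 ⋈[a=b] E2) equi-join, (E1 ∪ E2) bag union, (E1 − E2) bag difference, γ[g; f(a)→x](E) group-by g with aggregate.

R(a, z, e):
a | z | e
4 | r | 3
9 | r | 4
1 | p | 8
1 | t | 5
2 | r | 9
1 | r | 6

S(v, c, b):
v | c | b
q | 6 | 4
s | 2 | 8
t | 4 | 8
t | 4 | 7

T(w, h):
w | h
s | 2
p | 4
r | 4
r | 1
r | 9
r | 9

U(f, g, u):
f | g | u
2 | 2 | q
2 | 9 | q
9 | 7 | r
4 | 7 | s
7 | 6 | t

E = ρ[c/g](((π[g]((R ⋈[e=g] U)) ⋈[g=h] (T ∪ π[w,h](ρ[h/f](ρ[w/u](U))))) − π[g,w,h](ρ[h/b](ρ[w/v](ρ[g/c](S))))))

Per-node cardinality:
  R → 6
  U → 5
  (R ⋈[e=g] U) → 2
  π[g]((R ⋈[e=g] U)) → 2
  T → 6
  U → 5
  ρ[w/u](U) → 5
  ρ[h/f](ρ[w/u](U)) → 5
  π[w,h](ρ[h/f](ρ[w/u](U))) → 5
  (T ∪ π[w,h](ρ[h/f](ρ[w/u](U)))) → 11
  (π[g]((R ⋈[e=g] U)) ⋈[g=h] (T ∪ π[w,h](ρ[h/f](ρ[w/u](U))))) → 3
  S → 4
  ρ[g/c](S) → 4
  ρ[w/v](ρ[g/c](S)) → 4
  ρ[h/b](ρ[w/v](ρ[g/c](S))) → 4
  π[g,w,h](ρ[h/b](ρ[w/v](ρ[g/c](S)))) → 4
  ((π[g]((R ⋈[e=g] U)) ⋈[g=h] (T ∪ π[w,h](ρ[h/f](ρ[w/u](U))))) − π[g,w,h](ρ[h/b](ρ[w/v](ρ[g/c](S))))) → 3
  ρ[c/g](((π[g]((R ⋈[e=g] U)) ⋈[g=h] (T ∪ π[w,h](ρ[h/f](ρ[w/u](U))))) − π[g,w,h](ρ[h/b](ρ[w/v](ρ[g/c](S)))))) → 3

|E| = 3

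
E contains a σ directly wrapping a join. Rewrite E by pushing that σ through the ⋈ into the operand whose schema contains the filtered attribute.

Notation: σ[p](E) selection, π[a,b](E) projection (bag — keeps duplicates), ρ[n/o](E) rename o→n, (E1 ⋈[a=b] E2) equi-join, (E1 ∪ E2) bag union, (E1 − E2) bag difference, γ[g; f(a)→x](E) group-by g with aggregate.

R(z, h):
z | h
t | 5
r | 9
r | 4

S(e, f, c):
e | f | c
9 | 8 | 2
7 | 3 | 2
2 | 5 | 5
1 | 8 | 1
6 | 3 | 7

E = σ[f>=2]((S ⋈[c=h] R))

σ filters on f, owned by the left side.
E' = (σ[f>=2](S) ⋈[c=h] R)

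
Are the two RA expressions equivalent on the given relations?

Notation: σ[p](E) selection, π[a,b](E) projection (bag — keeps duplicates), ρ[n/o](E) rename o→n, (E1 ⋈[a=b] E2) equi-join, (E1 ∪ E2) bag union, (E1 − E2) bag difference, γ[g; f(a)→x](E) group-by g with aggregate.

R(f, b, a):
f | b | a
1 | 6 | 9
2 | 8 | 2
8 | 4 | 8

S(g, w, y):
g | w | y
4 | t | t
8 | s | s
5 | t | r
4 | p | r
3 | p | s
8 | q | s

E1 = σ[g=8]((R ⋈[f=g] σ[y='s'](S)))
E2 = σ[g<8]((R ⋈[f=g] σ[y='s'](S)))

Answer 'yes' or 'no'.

E1 row counts bottom-up:
  R → 3
  S → 6
  σ[y='s'](S) → 3
  (R ⋈[f=g] σ[y='s'](S)) → 2
  σ[g=8]((R ⋈[f=g] σ[y='s'](S))) → 2
E2 row counts bottom-up:
  R → 3
  S → 6
  σ[y='s'](S) → 3
  (R ⋈[f=g] σ[y='s'](S)) → 2
  σ[g<8]((R ⋈[f=g] σ[y='s'](S))) → 0

E1 result:
f | b | a | g | w | y
8 | 4 | 8 | 8 | q | s
8 | 4 | 8 | 8 | s | s
E2 result:
f | b | a | g | w | y
(0 rows)
Witness: (8, 4, 8, 8, 's', 's') appears 1× in E1 but 0× in E2.

no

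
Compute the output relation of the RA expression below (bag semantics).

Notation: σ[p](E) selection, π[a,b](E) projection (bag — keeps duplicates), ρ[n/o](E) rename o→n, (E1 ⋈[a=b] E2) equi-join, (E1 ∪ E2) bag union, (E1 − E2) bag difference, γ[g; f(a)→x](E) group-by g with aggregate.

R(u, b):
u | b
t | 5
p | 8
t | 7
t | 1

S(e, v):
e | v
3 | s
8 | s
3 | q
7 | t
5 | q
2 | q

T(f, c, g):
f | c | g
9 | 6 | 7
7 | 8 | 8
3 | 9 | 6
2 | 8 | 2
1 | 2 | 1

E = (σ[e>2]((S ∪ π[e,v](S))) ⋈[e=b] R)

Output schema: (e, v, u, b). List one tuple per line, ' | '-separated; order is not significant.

Subexpression sizes:
  S → 6
  S → 6
  π[e,v](S) → 6
  (S ∪ π[e,v](S)) → 12
  σ[e>2]((S ∪ π[e,v](S))) → 10
  R → 4
  (σ[e>2]((S ∪ π[e,v](S))) ⋈[e=b] R) → 6

== RESULT ==
e | v | u | b
5 | q | t | 5
5 | q | t | 5
7 | t | t | 7
7 | t | t | 7
8 | s | p | 8
8 | s | p | 8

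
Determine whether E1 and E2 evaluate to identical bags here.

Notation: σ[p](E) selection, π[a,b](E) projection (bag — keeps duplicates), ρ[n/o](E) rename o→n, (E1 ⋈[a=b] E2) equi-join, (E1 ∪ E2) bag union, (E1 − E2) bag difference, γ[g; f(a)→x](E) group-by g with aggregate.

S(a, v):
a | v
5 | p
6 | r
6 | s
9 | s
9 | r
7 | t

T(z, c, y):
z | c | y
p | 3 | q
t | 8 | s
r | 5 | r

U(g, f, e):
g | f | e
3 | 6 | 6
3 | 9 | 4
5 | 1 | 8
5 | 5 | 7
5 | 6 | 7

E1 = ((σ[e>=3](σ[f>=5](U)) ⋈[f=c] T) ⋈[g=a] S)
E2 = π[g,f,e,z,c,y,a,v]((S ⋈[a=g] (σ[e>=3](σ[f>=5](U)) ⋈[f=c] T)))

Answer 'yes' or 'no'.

E1 subexpression sizes:
  U → 5
  σ[f>=5](U) → 4
  σ[e>=3](σ[f>=5](U)) → 4
  T → 3
  (σ[e>=3](σ[f>=5](U)) ⋈[f=c] T) → 1
  S → 6
  ((σ[e>=3](σ[f>=5](U)) ⋈[f=c] T) ⋈[g=a] S) → 1
E2 subexpression sizes:
  S → 6
  U → 5
  σ[f>=5](U) → 4
  σ[e>=3](σ[f>=5](U)) → 4
  T → 3
  (σ[e>=3](σ[f>=5](U)) ⋈[f=c] T) → 1
  (S ⋈[a=g] (σ[e>=3](σ[f>=5](U)) ⋈[f=c] T)) → 1
  π[g,f,e,z,c,y,a,v]((S ⋈[a=g] (σ[e>=3](σ[f>=5](U)) ⋈[f=c] T))) → 1

E1 and E2 produce the same multiset:
g | f | e | z | c | y | a | v
5 | 5 | 7 | r | 5 | r | 5 | p

yes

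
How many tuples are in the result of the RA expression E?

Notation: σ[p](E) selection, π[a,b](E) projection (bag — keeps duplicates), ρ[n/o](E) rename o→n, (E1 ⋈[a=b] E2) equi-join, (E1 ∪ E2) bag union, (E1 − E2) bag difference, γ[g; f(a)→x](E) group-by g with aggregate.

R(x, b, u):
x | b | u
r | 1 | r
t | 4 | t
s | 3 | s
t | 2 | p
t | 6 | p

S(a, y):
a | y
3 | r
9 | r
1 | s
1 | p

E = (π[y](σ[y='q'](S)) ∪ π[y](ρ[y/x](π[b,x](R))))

Subexpression sizes:
  S → 4
  σ[y='q'](S) → 0
  π[y](σ[y='q'](S)) → 0
  R → 5
  π[b,x](R) → 5
  ρ[y/x](π[b,x](R)) → 5
  π[y](ρ[y/x](π[b,x](R))) → 5
  (π[y](σ[y='q'](S)) ∪ π[y](ρ[y/x](π[b,x](R)))) → 5

|E| = 5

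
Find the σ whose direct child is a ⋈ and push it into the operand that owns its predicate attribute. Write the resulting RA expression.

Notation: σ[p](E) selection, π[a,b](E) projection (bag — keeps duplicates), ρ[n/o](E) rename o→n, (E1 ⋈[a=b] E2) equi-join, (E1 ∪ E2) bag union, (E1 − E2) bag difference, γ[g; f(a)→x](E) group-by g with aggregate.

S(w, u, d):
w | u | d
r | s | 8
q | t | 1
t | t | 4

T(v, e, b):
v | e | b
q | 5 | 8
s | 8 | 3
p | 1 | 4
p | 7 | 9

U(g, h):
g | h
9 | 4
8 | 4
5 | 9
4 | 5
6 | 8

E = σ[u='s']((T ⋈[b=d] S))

σ filters on u, owned by the right side.
E' = (T ⋈[b=d] σ[u='s'](S))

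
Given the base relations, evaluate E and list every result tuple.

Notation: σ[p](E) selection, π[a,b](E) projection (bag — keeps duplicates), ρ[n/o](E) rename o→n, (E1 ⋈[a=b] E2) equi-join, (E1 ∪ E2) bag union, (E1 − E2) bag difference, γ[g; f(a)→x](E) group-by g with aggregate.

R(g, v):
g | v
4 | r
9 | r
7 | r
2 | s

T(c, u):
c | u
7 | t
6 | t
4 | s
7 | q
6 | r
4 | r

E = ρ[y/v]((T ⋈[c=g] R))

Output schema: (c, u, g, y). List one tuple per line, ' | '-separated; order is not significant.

Per-node cardinality:
  T → 6
  R → 4
  (T ⋈[c=g] R) → 4
  ρ[y/v]((T ⋈[c=g] R)) → 4

== RESULT ==
c | u | g | y
4 | r | 4 | r
4 | s | 4 | r
7 | q | 7 | r
7 | t | 7 | r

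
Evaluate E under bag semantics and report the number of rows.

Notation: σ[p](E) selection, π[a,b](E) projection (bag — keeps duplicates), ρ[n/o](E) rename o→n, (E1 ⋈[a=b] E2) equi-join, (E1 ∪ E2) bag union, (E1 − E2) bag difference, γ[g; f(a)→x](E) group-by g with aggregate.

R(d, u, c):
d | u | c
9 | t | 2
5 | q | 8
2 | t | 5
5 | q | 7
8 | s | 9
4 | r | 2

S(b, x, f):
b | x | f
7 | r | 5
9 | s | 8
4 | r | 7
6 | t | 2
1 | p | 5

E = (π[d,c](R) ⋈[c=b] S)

Stepwise |·|:
  R → 6
  π[d,c](R) → 6
  S → 5
  (π[d,c](R) ⋈[c=b] S) → 2

|E| = 2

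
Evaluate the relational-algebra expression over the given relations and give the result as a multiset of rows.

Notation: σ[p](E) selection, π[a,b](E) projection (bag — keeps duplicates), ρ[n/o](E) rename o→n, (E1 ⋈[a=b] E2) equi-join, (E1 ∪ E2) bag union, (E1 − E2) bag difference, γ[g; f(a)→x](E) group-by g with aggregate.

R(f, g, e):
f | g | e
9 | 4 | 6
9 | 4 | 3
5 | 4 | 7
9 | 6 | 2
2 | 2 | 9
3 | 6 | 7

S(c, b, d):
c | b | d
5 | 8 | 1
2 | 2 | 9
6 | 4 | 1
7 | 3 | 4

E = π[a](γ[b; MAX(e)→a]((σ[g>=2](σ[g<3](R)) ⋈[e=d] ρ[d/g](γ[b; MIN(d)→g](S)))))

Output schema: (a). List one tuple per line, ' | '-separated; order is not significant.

Per-node cardinality:
  R → 6
  σ[g<3](R) → 1
  σ[g>=2](σ[g<3](R)) → 1
  S → 4
  γ[b; MIN(d)→g](S) → 4
  ρ[d/g](γ[b; MIN(d)→g](S)) → 4
  (σ[g>=2](σ[g<3](R)) ⋈[e=d] ρ[d/g](γ[b; MIN(d)→g](S))) → 1
  γ[b; MAX(e)→a]((σ[g>=2](σ[g<3](R)) ⋈[e=d] ρ[d/g](γ[b; MIN(d)→g](S)))) → 1
  π[a](γ[b; MAX(e)→a]((σ[g>=2](σ[g<3](R)) ⋈[e=d] ρ[d/g](γ[b; MIN(d)→g](S))))) → 1

== RESULT ==
a
9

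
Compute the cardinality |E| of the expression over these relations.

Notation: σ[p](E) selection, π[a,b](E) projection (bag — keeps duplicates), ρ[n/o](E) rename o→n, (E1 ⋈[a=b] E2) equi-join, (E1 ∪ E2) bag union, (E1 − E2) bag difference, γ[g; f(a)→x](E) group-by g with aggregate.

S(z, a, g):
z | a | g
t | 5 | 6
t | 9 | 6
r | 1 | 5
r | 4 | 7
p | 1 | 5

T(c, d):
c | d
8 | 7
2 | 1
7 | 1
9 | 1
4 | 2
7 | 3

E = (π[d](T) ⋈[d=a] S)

Subexpression sizes:
  T → 6
  π[d](T) → 6
  S → 5
  (π[d](T) ⋈[d=a] S) → 6

|E| = 6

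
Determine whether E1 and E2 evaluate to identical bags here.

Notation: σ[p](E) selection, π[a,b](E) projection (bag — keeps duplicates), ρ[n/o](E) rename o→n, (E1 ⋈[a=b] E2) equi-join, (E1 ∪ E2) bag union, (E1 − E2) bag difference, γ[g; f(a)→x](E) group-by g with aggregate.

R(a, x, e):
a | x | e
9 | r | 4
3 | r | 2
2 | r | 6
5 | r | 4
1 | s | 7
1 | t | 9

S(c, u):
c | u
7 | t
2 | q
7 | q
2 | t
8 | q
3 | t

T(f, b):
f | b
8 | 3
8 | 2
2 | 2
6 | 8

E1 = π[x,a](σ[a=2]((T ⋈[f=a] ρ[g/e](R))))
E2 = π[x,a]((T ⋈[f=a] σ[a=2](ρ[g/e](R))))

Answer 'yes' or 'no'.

E1 subexpression sizes:
  T → 4
  R → 6
  ρ[g/e](R) → 6
  (T ⋈[f=a] ρ[g/e](R)) → 1
  σ[a=2]((T ⋈[f=a] ρ[g/e](R))) → 1
  π[x,a](σ[a=2]((T ⋈[f=a] ρ[g/e](R)))) → 1
E2 subexpression sizes:
  T → 4
  R → 6
  ρ[g/e](R) → 6
  σ[a=2](ρ[g/e](R)) → 1
  (T ⋈[f=a] σ[a=2](ρ[g/e](R))) → 1
  π[x,a]((T ⋈[f=a] σ[a=2](ρ[g/e](R)))) → 1

E1 and E2 produce the same multiset:
x | a
r | 2

yes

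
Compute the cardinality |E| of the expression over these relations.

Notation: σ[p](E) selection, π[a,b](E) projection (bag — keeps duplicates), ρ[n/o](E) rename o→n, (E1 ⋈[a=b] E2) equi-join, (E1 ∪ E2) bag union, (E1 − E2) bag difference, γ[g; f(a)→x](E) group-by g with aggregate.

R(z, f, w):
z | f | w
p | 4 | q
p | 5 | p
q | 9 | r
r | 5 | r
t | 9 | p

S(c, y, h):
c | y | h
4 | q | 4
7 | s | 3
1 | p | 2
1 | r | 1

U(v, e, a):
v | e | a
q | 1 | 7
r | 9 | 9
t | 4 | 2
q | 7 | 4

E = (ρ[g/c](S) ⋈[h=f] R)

Row counts bottom-up:
  S → 4
  ρ[g/c](S) → 4
  R → 5
  (ρ[g/c](S) ⋈[h=f] R) → 1

|E| = 1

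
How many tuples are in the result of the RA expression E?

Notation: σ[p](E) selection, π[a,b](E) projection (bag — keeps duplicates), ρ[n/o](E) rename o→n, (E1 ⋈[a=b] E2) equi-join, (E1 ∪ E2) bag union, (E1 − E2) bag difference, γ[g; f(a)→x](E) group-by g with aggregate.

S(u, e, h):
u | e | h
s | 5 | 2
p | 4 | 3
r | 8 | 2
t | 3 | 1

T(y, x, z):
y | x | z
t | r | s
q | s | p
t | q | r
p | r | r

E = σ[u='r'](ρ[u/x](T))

Subexpression sizes:
  T → 4
  ρ[u/x](T) → 4
  σ[u='r'](ρ[u/x](T)) → 2

|E| = 2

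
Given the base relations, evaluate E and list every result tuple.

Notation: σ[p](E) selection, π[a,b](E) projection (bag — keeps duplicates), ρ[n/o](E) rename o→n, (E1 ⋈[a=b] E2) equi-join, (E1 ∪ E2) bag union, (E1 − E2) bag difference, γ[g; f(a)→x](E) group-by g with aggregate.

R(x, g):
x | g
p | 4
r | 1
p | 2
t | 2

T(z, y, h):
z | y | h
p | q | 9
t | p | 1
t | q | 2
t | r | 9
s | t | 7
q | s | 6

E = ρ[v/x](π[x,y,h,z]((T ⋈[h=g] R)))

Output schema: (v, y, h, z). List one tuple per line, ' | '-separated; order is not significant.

Row counts bottom-up:
  T → 6
  R → 4
  (T ⋈[h=g] R) → 3
  π[x,y,h,z]((T ⋈[h=g] R)) → 3
  ρ[v/x](π[x,y,h,z]((T ⋈[h=g] R))) → 3

== RESULT ==
v | y | h | z
p | q | 2 | t
r | p | 1 | t
t | q | 2 | t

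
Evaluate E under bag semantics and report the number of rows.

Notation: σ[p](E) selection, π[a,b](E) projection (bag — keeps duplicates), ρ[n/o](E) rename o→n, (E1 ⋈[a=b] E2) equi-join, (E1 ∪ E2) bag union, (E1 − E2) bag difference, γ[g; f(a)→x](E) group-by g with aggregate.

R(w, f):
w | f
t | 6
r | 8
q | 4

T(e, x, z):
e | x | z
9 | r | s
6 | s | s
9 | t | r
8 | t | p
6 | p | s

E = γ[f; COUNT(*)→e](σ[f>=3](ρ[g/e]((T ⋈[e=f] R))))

Stepwise |·|:
  T → 5
  R → 3
  (T ⋈[e=f] R) → 3
  ρ[g/e]((T ⋈[e=f] R)) → 3
  σ[f>=3](ρ[g/e]((T ⋈[e=f] R))) → 3
  γ[f; COUNT(*)→e](σ[f>=3](ρ[g/e]((T ⋈[e=f] R)))) → 2

|E| = 2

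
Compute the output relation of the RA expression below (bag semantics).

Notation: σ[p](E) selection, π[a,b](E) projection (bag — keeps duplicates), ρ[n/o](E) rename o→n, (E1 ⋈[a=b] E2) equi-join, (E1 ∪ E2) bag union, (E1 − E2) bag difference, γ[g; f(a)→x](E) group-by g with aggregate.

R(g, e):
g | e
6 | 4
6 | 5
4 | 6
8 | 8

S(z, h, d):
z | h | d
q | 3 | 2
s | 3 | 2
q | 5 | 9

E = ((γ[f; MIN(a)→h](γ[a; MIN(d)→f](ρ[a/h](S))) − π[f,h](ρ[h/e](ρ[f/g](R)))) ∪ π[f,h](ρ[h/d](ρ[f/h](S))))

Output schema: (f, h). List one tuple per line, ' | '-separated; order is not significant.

Row counts bottom-up:
  S → 3
  ρ[a/h](S) → 3
  γ[a; MIN(d)→f](ρ[a/h](S)) → 2
  γ[f; MIN(a)→h](γ[a; MIN(d)→f](ρ[a/h](S))) → 2
  R → 4
  ρ[f/g](R) → 4
  ρ[h/e](ρ[f/g](R)) → 4
  π[f,h](ρ[h/e](ρ[f/g](R))) → 4
  (γ[f; MIN(a)→h](γ[a; MIN(d)→f](ρ[a/h](S))) − π[f,h](ρ[h/e](ρ[f/g](R)))) → 2
  S → 3
  ρ[f/h](S) → 3
  ρ[h/d](ρ[f/h](S)) → 3
  π[f,h](ρ[h/d](ρ[f/h](S))) → 3
  ((γ[f; MIN(a)→h](γ[a; MIN(d)→f](ρ[a/h](S))) − π[f,h](ρ[h/e](ρ[f/g](R)))) ∪ π[f,h](ρ[h/d](ρ[f/h](S)))) → 5

== RESULT ==
f | h
2 | 3
3 | 2
3 | 2
5 | 9
9 | 5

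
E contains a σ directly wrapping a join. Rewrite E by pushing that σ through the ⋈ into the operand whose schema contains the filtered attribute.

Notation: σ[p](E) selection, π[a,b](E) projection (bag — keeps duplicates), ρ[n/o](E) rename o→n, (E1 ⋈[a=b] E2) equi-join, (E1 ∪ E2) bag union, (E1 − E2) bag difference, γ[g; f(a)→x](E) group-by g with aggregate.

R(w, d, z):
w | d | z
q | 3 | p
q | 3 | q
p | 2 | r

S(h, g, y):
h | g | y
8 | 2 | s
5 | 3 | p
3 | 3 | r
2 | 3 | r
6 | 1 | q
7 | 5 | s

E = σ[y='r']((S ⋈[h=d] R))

σ filters on y, owned by the left side.
E' = (σ[y='r'](S) ⋈[h=d] R)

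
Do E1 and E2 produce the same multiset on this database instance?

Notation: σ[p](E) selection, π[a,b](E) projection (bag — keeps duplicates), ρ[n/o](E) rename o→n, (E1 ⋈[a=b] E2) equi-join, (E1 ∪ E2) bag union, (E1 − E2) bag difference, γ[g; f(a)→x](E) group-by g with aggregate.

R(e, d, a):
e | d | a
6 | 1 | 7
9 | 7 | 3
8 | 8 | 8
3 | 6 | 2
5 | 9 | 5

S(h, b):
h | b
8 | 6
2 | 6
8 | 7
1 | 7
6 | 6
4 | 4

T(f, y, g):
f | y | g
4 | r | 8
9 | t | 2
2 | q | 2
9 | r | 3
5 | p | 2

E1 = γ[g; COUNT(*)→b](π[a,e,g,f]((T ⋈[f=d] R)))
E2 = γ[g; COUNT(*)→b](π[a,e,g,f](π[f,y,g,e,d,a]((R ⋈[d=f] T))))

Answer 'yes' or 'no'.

E1 stepwise |·|:
  T → 5
  R → 5
  (T ⋈[f=d] R) → 2
  π[a,e,g,f]((T ⋈[f=d] R)) → 2
  γ[g; COUNT(*)→b](π[a,e,g,f]((T ⋈[f=d] R))) → 2
E2 stepwise |·|:
  R → 5
  T → 5
  (R ⋈[d=f] T) → 2
  π[f,y,g,e,d,a]((R ⋈[d=f] T)) → 2
  π[a,e,g,f](π[f,y,g,e,d,a]((R ⋈[d=f] T))) → 2
  γ[g; COUNT(*)→b](π[a,e,g,f](π[f,y,g,e,d,a]((R ⋈[d=f] T)))) → 2

E1 and E2 produce the same multiset:
g | b
2 | 1
3 | 1

yes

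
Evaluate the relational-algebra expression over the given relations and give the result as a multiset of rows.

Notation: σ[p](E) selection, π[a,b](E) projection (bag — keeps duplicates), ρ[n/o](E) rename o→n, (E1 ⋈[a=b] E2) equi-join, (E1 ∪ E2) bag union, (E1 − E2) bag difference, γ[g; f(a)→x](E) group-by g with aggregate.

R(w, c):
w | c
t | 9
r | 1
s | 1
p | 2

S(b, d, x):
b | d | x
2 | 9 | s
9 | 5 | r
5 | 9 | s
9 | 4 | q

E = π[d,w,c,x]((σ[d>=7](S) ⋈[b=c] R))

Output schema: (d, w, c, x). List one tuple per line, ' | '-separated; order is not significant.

Stepwise |·|:
  S → 4
  σ[d>=7](S) → 2
  R → 4
  (σ[d>=7](S) ⋈[b=c] R) → 1
  π[d,w,c,x]((σ[d>=7](S) ⋈[b=c] R)) → 1

== RESULT ==
d | w | c | x
9 | p | 2 | s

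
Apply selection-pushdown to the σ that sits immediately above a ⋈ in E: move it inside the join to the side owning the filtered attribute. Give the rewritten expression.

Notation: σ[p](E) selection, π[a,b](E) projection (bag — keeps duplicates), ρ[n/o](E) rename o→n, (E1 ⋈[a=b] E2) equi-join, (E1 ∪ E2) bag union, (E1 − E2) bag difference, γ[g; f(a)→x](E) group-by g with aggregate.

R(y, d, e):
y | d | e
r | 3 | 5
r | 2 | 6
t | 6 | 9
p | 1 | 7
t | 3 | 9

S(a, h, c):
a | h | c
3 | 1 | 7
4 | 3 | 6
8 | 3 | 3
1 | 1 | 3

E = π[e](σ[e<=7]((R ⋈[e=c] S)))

σ filters on e, owned by the left side.
E' = π[e]((σ[e<=7](R) ⋈[e=c] S))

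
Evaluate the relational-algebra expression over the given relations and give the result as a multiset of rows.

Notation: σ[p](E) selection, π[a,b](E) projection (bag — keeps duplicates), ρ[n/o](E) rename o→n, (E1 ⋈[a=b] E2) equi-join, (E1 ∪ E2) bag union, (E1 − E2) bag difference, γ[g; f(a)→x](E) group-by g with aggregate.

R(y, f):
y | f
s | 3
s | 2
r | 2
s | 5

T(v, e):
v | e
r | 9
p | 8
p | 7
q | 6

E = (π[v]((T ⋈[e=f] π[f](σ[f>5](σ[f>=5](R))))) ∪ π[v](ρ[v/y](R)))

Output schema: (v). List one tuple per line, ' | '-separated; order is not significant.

Subexpression sizes:
  T → 4
  R → 4
  σ[f>=5](R) → 1
  σ[f>5](σ[f>=5](R)) → 0
  π[f](σ[f>5](σ[f>=5](R))) → 0
  (T ⋈[e=f] π[f](σ[f>5](σ[f>=5](R)))) → 0
  π[v]((T ⋈[e=f] π[f](σ[f>5](σ[f>=5](R))))) → 0
  R → 4
  ρ[v/y](R) → 4
  π[v](ρ[v/y](R)) → 4
  (π[v]((T ⋈[e=f] π[f](σ[f>5](σ[f>=5](R))))) ∪ π[v](ρ[v/y](R))) → 4

== RESULT ==
v
r
s
s
s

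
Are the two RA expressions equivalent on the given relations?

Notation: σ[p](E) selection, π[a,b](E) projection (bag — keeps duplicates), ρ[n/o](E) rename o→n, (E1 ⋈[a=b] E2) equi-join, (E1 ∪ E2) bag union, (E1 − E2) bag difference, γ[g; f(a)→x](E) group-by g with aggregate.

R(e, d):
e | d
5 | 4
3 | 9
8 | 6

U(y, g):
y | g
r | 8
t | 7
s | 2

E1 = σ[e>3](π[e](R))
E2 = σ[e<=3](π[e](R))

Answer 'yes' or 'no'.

E1 per-node cardinality:
  R → 3
  π[e](R) → 3
  σ[e>3](π[e](R)) → 2
E2 per-node cardinality:
  R → 3
  π[e](R) → 3
  σ[e<=3](π[e](R)) → 1

E1 result:
e
5
8
E2 result:
e
3
Witness: (8,) appears 1× in E1 but 0× in E2.

no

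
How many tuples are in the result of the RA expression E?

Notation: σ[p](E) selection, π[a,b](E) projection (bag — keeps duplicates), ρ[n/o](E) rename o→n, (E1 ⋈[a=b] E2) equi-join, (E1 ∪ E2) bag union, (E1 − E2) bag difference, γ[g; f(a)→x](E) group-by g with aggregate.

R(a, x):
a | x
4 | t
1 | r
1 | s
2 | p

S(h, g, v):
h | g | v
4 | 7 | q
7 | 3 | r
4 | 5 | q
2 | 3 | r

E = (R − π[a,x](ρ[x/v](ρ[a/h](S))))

Subexpression sizes:
  R → 4
  S → 4
  ρ[a/h](S) → 4
  ρ[x/v](ρ[a/h](S)) → 4
  π[a,x](ρ[x/v](ρ[a/h](S))) → 4
  (R − π[a,x](ρ[x/v](ρ[a/h](S)))) → 4

|E| = 4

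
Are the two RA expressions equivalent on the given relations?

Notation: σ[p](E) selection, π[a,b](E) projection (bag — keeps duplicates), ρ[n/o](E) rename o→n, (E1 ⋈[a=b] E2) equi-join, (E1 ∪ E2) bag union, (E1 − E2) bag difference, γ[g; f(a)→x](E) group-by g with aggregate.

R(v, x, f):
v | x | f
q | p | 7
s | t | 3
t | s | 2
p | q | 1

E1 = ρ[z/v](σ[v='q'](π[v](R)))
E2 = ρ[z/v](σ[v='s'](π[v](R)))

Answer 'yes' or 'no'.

E1 subexpression sizes:
  R → 4
  π[v](R) → 4
  σ[v='q'](π[v](R)) → 1
  ρ[z/v](σ[v='q'](π[v](R))) → 1
E2 subexpression sizes:
  R → 4
  π[v](R) → 4
  σ[v='s'](π[v](R)) → 1
  ρ[z/v](σ[v='s'](π[v](R))) → 1

E1 result:
z
q
E2 result:
z
s
Witness: ('q',) appears 1× in E1 but 0× in E2.

no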